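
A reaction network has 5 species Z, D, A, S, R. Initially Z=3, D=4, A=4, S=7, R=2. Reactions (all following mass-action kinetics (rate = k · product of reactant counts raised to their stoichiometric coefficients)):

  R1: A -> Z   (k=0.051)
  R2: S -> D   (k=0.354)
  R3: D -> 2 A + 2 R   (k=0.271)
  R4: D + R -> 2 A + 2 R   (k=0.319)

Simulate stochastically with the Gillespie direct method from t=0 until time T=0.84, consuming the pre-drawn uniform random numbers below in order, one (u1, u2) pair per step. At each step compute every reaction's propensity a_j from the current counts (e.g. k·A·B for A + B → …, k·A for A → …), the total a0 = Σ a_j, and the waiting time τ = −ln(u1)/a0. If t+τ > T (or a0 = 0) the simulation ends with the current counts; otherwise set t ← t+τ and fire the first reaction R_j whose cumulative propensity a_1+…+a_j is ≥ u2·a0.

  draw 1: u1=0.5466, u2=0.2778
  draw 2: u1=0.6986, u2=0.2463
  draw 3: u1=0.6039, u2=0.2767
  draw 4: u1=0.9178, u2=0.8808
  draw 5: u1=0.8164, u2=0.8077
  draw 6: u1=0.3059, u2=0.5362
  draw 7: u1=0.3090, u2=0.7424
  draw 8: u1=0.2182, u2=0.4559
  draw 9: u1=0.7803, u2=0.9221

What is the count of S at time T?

t=0.000: Z=3 D=4 A=4 S=7 R=2
Draw 1: a1=0.204, a2=2.478, a3=1.084, a4=2.552, a0=6.318; τ=−ln(0.5466)/6.318=0.096 → t=0.096; u2·a0=0.2778·6.318=1.755; a1=0.204 < 1.755 ≤ a1+a2=2.682 → R2 fires; Z=3 D=5 A=4 S=6 R=2
Draw 2: a1=0.204, a2=2.124, a3=1.355, a4=3.190, a0=6.873; τ=−ln(0.6986)/6.873=0.052 → t=0.148; u2·a0=0.2463·6.873=1.693; a1=0.204 < 1.693 ≤ a1+a2=2.328 → R2 fires; Z=3 D=6 A=4 S=5 R=2
Draw 3: a1=0.204, a2=1.770, a3=1.626, a4=3.828, a0=7.428; τ=−ln(0.6039)/7.428=0.068 → t=0.216; u2·a0=0.2767·7.428=2.055; a1+a2=1.974 < 2.055 ≤ a1+…+a3=3.600 → R3 fires; Z=3 D=5 A=6 S=5 R=4
Draw 4: a1=0.306, a2=1.770, a3=1.355, a4=6.380, a0=9.811; τ=−ln(0.9178)/9.811=0.009 → t=0.224; u2·a0=0.8808·9.811=8.642; a1+…+a3=3.431 < 8.642 ≤ a1+…+a4=9.811 → R4 fires; Z=3 D=4 A=8 S=5 R=5
Draw 5: a1=0.408, a2=1.770, a3=1.084, a4=6.380, a0=9.642; τ=−ln(0.8164)/9.642=0.021 → t=0.245; u2·a0=0.8077·9.642=7.788; a1+…+a3=3.262 < 7.788 ≤ a1+…+a4=9.642 → R4 fires; Z=3 D=3 A=10 S=5 R=6
Draw 6: a1=0.510, a2=1.770, a3=0.813, a4=5.742, a0=8.835; τ=−ln(0.3059)/8.835=0.134 → t=0.380; u2·a0=0.5362·8.835=4.737; a1+…+a3=3.093 < 4.737 ≤ a1+…+a4=8.835 → R4 fires; Z=3 D=2 A=12 S=5 R=7
Draw 7: a1=0.612, a2=1.770, a3=0.542, a4=4.466, a0=7.390; τ=−ln(0.3090)/7.390=0.159 → t=0.538; u2·a0=0.7424·7.390=5.486; a1+…+a3=2.924 < 5.486 ≤ a1+…+a4=7.390 → R4 fires; Z=3 D=1 A=14 S=5 R=8
Draw 8: a1=0.714, a2=1.770, a3=0.271, a4=2.552, a0=5.307; τ=−ln(0.2182)/5.307=0.287 → t=0.825; u2·a0=0.4559·5.307=2.419; a1=0.714 < 2.419 ≤ a1+a2=2.484 → R2 fires; Z=3 D=2 A=14 S=4 R=8
Draw 9: a1=0.714, a2=1.416, a3=0.542, a4=5.104, a0=7.776; τ=−ln(0.7803)/7.776=0.032 → t=0.857 > T=0.84: stop.
Read off S at T=0.84: 4

S at T = 4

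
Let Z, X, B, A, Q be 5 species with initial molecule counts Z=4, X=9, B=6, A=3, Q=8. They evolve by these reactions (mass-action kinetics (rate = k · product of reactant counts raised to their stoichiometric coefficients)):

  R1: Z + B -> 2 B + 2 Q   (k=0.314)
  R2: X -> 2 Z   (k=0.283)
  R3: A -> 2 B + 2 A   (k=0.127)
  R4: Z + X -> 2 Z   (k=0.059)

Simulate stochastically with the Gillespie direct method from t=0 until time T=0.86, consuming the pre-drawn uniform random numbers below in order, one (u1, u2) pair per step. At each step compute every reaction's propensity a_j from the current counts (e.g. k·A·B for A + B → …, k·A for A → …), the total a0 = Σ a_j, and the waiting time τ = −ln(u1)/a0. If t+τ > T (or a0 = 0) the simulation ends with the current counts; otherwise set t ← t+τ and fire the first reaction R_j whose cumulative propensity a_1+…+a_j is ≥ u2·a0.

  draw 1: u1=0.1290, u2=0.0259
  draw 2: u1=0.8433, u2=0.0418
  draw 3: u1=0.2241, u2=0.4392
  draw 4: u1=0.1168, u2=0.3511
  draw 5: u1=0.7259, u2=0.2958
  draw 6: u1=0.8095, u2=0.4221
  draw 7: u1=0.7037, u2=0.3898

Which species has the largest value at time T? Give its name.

t=0.000: Z=4 X=9 B=6 A=3 Q=8
Draw 1: a1=7.536, a2=2.547, a3=0.381, a4=2.124, a0=12.588; τ=−ln(0.1290)/12.588=0.163 → t=0.163; u2·a0=0.0259·12.588=0.326 ≤ a1=7.536 → R1 fires; Z=3 X=9 B=7 A=3 Q=10
Draw 2: a1=6.594, a2=2.547, a3=0.381, a4=1.593, a0=11.115; τ=−ln(0.8433)/11.115=0.015 → t=0.178; u2·a0=0.0418·11.115=0.465 ≤ a1=6.594 → R1 fires; Z=2 X=9 B=8 A=3 Q=12
Draw 3: a1=5.024, a2=2.547, a3=0.381, a4=1.062, a0=9.014; τ=−ln(0.2241)/9.014=0.166 → t=0.344; u2·a0=0.4392·9.014=3.959 ≤ a1=5.024 → R1 fires; Z=1 X=9 B=9 A=3 Q=14
Draw 4: a1=2.826, a2=2.547, a3=0.381, a4=0.531, a0=6.285; τ=−ln(0.1168)/6.285=0.342 → t=0.686; u2·a0=0.3511·6.285=2.207 ≤ a1=2.826 → R1 fires; Z=0 X=9 B=10 A=3 Q=16
Draw 5: a1=0.000, a2=2.547, a3=0.381, a4=0.000, a0=2.928; τ=−ln(0.7259)/2.928=0.109 → t=0.795; u2·a0=0.2958·2.928=0.866; a1=0.000 < 0.866 ≤ a1+a2=2.547 → R2 fires; Z=2 X=8 B=10 A=3 Q=16
Draw 6: a1=6.280, a2=2.264, a3=0.381, a4=0.944, a0=9.869; τ=−ln(0.8095)/9.869=0.021 → t=0.816; u2·a0=0.4221·9.869=4.166 ≤ a1=6.280 → R1 fires; Z=1 X=8 B=11 A=3 Q=18
Draw 7: a1=3.454, a2=2.264, a3=0.381, a4=0.472, a0=6.571; τ=−ln(0.7037)/6.571=0.053 → t=0.870 > T=0.86: stop.
At T=0.86: Z=1 X=8 B=11 A=3 Q=18; the largest is Q.

Dominant species at T: Q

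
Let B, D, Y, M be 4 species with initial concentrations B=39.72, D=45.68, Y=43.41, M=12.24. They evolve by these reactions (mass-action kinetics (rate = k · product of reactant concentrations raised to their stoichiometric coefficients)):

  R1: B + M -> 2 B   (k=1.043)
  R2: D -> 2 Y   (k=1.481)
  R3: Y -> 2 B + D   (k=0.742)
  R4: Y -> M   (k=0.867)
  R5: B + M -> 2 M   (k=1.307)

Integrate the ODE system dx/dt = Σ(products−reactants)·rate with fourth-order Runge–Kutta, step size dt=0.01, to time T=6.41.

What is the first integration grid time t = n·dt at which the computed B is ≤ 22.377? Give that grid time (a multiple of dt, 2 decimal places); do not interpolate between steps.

Threshold first reached at t = 0.13

RK4 with dt=0.01: 641 steps to T=6.41. Trajectory (selected grid times):
t=0.00: B=39.72 D=45.68 Y=43.41 M=12.24
t=0.12: B=22.81 D=42.07 Y=49.92 M=42.38
t=0.13: B=21.01 D=41.82 Y=50.35 M=45.35
t=0.71: B=2.47 D=34.49 Y=60.87 M=142.15
t=1.42: B=1.40 D=31.94 Y=60.53 M=245.18
t=2.14: B=0.95 D=30.44 Y=58.19 M=346.18
t=2.85: B=0.71 D=29.14 Y=55.75 M=441.50
t=3.56: B=0.56 D=27.90 Y=53.38 M=532.72
t=4.27: B=0.46 D=26.71 Y=51.12 M=620.02
t=4.99: B=0.39 D=25.56 Y=48.92 M=704.74
t=5.70: B=0.34 D=24.48 Y=46.84 M=784.70
t=6.41: B=0.29 D=23.44 Y=44.85 M=861.26
B(0.12)=22.805 > 22.377 but B(0.13)=21.014 ≤ 22.377, so the first grid time is t=0.13.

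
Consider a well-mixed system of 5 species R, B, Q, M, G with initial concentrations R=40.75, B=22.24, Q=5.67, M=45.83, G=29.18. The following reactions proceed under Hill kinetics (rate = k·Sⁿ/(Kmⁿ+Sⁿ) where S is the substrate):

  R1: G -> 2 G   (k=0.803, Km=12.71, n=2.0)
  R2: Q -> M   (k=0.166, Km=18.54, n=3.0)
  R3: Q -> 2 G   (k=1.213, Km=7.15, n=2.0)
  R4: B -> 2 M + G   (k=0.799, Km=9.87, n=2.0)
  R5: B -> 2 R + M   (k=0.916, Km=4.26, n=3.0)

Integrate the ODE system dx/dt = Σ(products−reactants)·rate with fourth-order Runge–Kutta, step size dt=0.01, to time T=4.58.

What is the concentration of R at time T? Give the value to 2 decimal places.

RK4 with dt=0.01: 458 steps to T=4.58. Trajectory (selected grid times):
t=0.00: R=40.75 B=22.24 Q=5.67 M=45.83 G=29.18
t=0.51: R=41.68 B=21.44 Q=5.44 M=46.97 G=30.33
t=1.02: R=42.60 B=20.64 Q=5.21 M=48.11 G=31.46
t=1.53: R=43.53 B=19.85 Q=5.00 M=49.23 G=32.56
t=2.04: R=44.45 B=19.06 Q=4.80 M=50.34 G=33.63
t=2.54: R=45.36 B=18.30 Q=4.62 M=51.42 G=34.66
t=3.05: R=46.28 B=17.52 Q=4.44 M=52.51 G=35.69
t=3.56: R=47.20 B=16.76 Q=4.27 M=53.58 G=36.70
t=4.07: R=48.12 B=16.00 Q=4.11 M=54.64 G=37.68
t=4.58: R=49.04 B=15.25 Q=3.96 M=55.68 G=38.64
Read off R at T=4.58: 49.04

R at T = 49.04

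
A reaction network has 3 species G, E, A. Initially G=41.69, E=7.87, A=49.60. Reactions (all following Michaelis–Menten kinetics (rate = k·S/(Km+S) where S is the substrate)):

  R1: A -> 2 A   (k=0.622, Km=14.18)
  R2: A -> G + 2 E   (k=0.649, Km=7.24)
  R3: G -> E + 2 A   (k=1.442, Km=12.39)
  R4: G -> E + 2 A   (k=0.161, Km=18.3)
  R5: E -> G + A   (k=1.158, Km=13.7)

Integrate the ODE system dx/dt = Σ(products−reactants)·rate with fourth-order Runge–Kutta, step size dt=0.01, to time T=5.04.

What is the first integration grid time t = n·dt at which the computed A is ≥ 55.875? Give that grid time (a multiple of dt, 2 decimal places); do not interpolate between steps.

Threshold first reached at t = 2.21

RK4 with dt=0.01: 504 steps to T=5.04. Trajectory (selected grid times):
t=0.00: G=41.69 E=7.87 A=49.60
t=0.56: G=41.57 E=8.94 A=51.17
t=1.12: G=41.47 E=10.00 A=52.76
t=1.68: G=41.39 E=11.04 A=54.36
t=2.20: G=41.32 E=12.00 A=55.87
t=2.21: G=41.32 E=12.02 A=55.90
t=2.24: G=41.32 E=12.07 A=55.98
t=2.80: G=41.27 E=13.09 A=57.62
t=3.36: G=41.23 E=14.10 A=59.27
t=3.92: G=41.21 E=15.10 A=60.92
t=4.48: G=41.20 E=16.09 A=62.59
t=5.04: G=41.19 E=17.07 A=64.27
A(2.20)=55.868 < 55.875 but A(2.21)=55.897 ≥ 55.875, so the first grid time is t=2.21.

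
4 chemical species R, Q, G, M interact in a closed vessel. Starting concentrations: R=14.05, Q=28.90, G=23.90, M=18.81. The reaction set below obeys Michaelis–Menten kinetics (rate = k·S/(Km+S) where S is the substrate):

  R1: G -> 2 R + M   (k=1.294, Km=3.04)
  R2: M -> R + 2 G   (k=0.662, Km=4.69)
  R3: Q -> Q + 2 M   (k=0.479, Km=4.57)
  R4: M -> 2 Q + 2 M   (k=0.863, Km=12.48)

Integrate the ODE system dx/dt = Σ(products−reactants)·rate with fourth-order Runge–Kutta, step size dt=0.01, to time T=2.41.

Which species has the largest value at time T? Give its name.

RK4 with dt=0.01: 241 steps to T=2.41. Trajectory (selected grid times):
t=0.00: R=14.05 Q=28.90 G=23.90 M=18.81
t=0.27: R=14.81 Q=29.18 G=23.88 M=19.34
t=0.54: R=15.58 Q=29.47 G=23.86 M=19.87
t=0.80: R=16.31 Q=29.74 G=23.84 M=20.39
t=1.07: R=17.08 Q=30.03 G=23.82 M=20.92
t=1.34: R=17.85 Q=30.33 G=23.80 M=21.45
t=1.61: R=18.61 Q=30.62 G=23.78 M=21.99
t=1.87: R=19.35 Q=30.91 G=23.77 M=22.51
t=2.14: R=20.12 Q=31.21 G=23.76 M=23.04
t=2.41: R=20.89 Q=31.52 G=23.75 M=23.58
At T=2.41: R=20.89 Q=31.52 G=23.75 M=23.58; the largest is Q.

Dominant species at T: Q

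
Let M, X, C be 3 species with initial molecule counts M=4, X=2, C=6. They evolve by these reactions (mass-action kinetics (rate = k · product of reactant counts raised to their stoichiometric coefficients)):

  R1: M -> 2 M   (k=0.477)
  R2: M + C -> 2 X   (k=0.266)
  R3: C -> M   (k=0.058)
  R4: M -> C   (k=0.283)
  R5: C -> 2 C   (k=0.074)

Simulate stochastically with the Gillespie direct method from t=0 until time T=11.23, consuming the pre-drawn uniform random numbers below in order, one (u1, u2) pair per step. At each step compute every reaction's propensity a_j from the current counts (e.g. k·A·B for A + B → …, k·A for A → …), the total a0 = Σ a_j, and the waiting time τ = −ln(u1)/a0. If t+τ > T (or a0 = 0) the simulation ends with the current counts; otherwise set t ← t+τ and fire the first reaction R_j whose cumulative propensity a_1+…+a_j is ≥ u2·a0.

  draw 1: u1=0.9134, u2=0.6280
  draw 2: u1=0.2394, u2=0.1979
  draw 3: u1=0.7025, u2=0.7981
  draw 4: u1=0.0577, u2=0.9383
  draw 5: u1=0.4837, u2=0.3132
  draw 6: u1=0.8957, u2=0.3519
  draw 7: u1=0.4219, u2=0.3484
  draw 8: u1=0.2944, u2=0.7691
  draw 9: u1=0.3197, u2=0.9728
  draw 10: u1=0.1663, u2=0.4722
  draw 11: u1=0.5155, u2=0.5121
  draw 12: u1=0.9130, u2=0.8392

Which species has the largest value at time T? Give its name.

t=0.000: M=4 X=2 C=6
Draw 1: a1=1.908, a2=6.384, a3=0.348, a4=1.132, a5=0.444, a0=10.216; τ=−ln(0.9134)/10.216=0.009 → t=0.009; u2·a0=0.6280·10.216=6.416; a1=1.908 < 6.416 ≤ a1+a2=8.292 → R2 fires; M=3 X=4 C=5
Draw 2: a1=1.431, a2=3.990, a3=0.290, a4=0.849, a5=0.370, a0=6.930; τ=−ln(0.2394)/6.930=0.206 → t=0.215; u2·a0=0.1979·6.930=1.371 ≤ a1=1.431 → R1 fires; M=4 X=4 C=5
Draw 3: a1=1.908, a2=5.320, a3=0.290, a4=1.132, a5=0.370, a0=9.020; τ=−ln(0.7025)/9.020=0.039 → t=0.254; u2·a0=0.7981·9.020=7.199; a1=1.908 < 7.199 ≤ a1+a2=7.228 → R2 fires; M=3 X=6 C=4
Draw 4: a1=1.431, a2=3.192, a3=0.232, a4=0.849, a5=0.296, a0=6.000; τ=−ln(0.0577)/6.000=0.475 → t=0.730; u2·a0=0.9383·6.000=5.630; a1+…+a3=4.855 < 5.630 ≤ a1+…+a4=5.704 → R4 fires; M=2 X=6 C=5
Draw 5: a1=0.954, a2=2.660, a3=0.290, a4=0.566, a5=0.370, a0=4.840; τ=−ln(0.4837)/4.840=0.150 → t=0.880; u2·a0=0.3132·4.840=1.516; a1=0.954 < 1.516 ≤ a1+a2=3.614 → R2 fires; M=1 X=8 C=4
Draw 6: a1=0.477, a2=1.064, a3=0.232, a4=0.283, a5=0.296, a0=2.352; τ=−ln(0.8957)/2.352=0.047 → t=0.927; u2·a0=0.3519·2.352=0.828; a1=0.477 < 0.828 ≤ a1+a2=1.541 → R2 fires; M=0 X=10 C=3
Draw 7: a1=0.000, a2=0.000, a3=0.174, a4=0.000, a5=0.222, a0=0.396; τ=−ln(0.4219)/0.396=2.179 → t=3.106; u2·a0=0.3484·0.396=0.138; a1+a2=0.000 < 0.138 ≤ a1+…+a3=0.174 → R3 fires; M=1 X=10 C=2
Draw 8: a1=0.477, a2=0.532, a3=0.116, a4=0.283, a5=0.148, a0=1.556; τ=−ln(0.2944)/1.556=0.786 → t=3.892; u2·a0=0.7691·1.556=1.197; a1+…+a3=1.125 < 1.197 ≤ a1+…+a4=1.408 → R4 fires; M=0 X=10 C=3
Draw 9: a1=0.000, a2=0.000, a3=0.174, a4=0.000, a5=0.222, a0=0.396; τ=−ln(0.3197)/0.396=2.880 → t=6.771; u2·a0=0.9728·0.396=0.385; a1+…+a4=0.174 < 0.385 ≤ a1+…+a5=0.396 → R5 fires; M=0 X=10 C=4
Draw 10: a1=0.000, a2=0.000, a3=0.232, a4=0.000, a5=0.296, a0=0.528; τ=−ln(0.1663)/0.528=3.398 → t=10.169; u2·a0=0.4722·0.528=0.249; a1+…+a4=0.232 < 0.249 ≤ a1+…+a5=0.528 → R5 fires; M=0 X=10 C=5
Draw 11: a1=0.000, a2=0.000, a3=0.290, a4=0.000, a5=0.370, a0=0.660; τ=−ln(0.5155)/0.660=1.004 → t=11.173; u2·a0=0.5121·0.660=0.338; a1+…+a4=0.290 < 0.338 ≤ a1+…+a5=0.660 → R5 fires; M=0 X=10 C=6
Draw 12: a1=0.000, a2=0.000, a3=0.348, a4=0.000, a5=0.444, a0=0.792; τ=−ln(0.9130)/0.792=0.115 → t=11.288 > T=11.23: stop.
At T=11.23: M=0 X=10 C=6; the largest is X.

Dominant species at T: X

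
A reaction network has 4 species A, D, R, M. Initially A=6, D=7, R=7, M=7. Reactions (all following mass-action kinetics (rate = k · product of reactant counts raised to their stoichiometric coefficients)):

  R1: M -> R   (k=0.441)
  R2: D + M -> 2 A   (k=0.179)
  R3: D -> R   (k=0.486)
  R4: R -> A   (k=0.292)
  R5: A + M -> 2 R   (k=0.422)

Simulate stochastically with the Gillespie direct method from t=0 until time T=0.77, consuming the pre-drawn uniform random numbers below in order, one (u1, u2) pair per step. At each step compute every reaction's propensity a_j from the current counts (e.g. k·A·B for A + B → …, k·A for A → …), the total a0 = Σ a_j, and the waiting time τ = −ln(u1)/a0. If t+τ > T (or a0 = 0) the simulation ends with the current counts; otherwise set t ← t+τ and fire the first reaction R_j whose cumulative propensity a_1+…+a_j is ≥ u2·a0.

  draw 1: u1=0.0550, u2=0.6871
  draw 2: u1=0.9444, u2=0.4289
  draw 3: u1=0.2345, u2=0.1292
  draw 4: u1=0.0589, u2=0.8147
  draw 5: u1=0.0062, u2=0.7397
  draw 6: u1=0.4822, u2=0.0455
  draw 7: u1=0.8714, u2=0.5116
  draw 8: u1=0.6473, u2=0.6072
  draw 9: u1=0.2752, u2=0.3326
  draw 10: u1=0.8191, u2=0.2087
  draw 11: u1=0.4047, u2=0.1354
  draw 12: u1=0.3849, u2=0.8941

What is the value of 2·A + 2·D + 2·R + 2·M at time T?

Check how each reaction changes W = 2·A + 2·D + 2·R + 2·M (weight of products minus weight of reactants):
R1: M -> R: (2·1) − (2·1) = 2 − 2 = 0
R2: D + M -> 2 A: (2·2) − (2·1 + 2·1) = 4 − 4 = 0
R3: D -> R: (2·1) − (2·1) = 2 − 2 = 0
R4: R -> A: (2·1) − (2·1) = 2 − 2 = 0
R5: A + M -> 2 R: (2·2) − (2·1 + 2·1) = 4 − 4 = 0
Every reaction leaves W unchanged, so W is conserved and no simulation is needed: W(T) = W(0) = 2·6 + 2·7 + 2·7 + 2·7 = 54

Value at T = 54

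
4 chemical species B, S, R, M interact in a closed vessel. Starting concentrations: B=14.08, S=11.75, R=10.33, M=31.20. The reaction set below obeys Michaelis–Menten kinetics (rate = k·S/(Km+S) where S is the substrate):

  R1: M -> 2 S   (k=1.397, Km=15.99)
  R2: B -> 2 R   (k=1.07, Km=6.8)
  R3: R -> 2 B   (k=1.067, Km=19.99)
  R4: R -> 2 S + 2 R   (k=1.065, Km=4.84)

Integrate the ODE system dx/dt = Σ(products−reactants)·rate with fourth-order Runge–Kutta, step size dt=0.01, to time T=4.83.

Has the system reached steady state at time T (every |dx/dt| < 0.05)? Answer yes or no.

RK4 with dt=0.01: 483 steps to T=4.83. Trajectory (selected grid times):
t=0.00: B=14.08 S=11.75 R=10.33 M=31.20
t=0.54: B=14.09 S=13.54 R=11.30 M=30.70
t=1.07: B=14.13 S=15.31 R=12.26 M=30.22
t=1.61: B=14.19 S=17.13 R=13.23 M=29.73
t=2.15: B=14.27 S=18.96 R=14.21 M=29.24
t=2.68: B=14.36 S=20.76 R=15.16 M=28.76
t=3.22: B=14.48 S=22.60 R=16.13 M=28.28
t=3.76: B=14.60 S=24.46 R=17.10 M=27.80
t=4.29: B=14.75 S=26.28 R=18.06 M=27.33
t=4.83: B=14.91 S=28.14 R=19.03 M=26.85
Rates at T: R1=0.8756, R2=0.7348, R3=0.5203, R4=0.8490
dx/dt at T (Σ net stoichiometry × rate): B=+0.3059, S=+3.4492, R=+1.7983, M=-0.8756
Largest |dx/dt| is |+3.4492| (S) ≥ 0.05 → not steady.

Steady state at T: no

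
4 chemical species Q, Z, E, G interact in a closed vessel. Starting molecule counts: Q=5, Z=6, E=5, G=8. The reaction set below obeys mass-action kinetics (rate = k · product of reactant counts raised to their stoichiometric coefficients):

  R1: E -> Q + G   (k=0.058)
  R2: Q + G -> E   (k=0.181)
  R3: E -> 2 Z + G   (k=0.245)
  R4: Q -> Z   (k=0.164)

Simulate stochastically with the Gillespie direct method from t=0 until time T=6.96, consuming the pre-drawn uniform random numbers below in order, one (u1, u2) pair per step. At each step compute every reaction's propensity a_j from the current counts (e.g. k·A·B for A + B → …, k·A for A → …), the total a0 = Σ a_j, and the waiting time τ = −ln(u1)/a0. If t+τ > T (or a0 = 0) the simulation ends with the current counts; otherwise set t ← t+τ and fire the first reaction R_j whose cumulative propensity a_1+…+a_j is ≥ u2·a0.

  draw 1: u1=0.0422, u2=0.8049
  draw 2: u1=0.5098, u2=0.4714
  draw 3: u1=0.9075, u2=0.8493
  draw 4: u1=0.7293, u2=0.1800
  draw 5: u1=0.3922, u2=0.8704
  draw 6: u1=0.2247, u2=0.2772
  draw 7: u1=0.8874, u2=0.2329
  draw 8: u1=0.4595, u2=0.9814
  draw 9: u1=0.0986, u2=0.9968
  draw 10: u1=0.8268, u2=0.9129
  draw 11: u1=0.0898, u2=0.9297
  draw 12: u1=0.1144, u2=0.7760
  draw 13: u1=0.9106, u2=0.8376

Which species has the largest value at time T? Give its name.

Dominant species at T: Z

t=0.000: Q=5 Z=6 E=5 G=8
Draw 1: a1=0.290, a2=7.240, a3=1.225, a4=0.820, a0=9.575; τ=−ln(0.0422)/9.575=0.331 → t=0.331; u2·a0=0.8049·9.575=7.707; a1+a2=7.530 < 7.707 ≤ a1+…+a3=8.755 → R3 fires; Q=5 Z=8 E=4 G=9
Draw 2: a1=0.232, a2=8.145, a3=0.980, a4=0.820, a0=10.177; τ=−ln(0.5098)/10.177=0.066 → t=0.397; u2·a0=0.4714·10.177=4.797; a1=0.232 < 4.797 ≤ a1+a2=8.377 → R2 fires; Q=4 Z=8 E=5 G=8
Draw 3: a1=0.290, a2=5.792, a3=1.225, a4=0.656, a0=7.963; τ=−ln(0.9075)/7.963=0.012 → t=0.409; u2·a0=0.8493·7.963=6.763; a1+a2=6.082 < 6.763 ≤ a1+…+a3=7.307 → R3 fires; Q=4 Z=10 E=4 G=9
Draw 4: a1=0.232, a2=6.516, a3=0.980, a4=0.656, a0=8.384; τ=−ln(0.7293)/8.384=0.038 → t=0.447; u2·a0=0.1800·8.384=1.509; a1=0.232 < 1.509 ≤ a1+a2=6.748 → R2 fires; Q=3 Z=10 E=5 G=8
Draw 5: a1=0.290, a2=4.344, a3=1.225, a4=0.492, a0=6.351; τ=−ln(0.3922)/6.351=0.147 → t=0.594; u2·a0=0.8704·6.351=5.528; a1+a2=4.634 < 5.528 ≤ a1+…+a3=5.859 → R3 fires; Q=3 Z=12 E=4 G=9
Draw 6: a1=0.232, a2=4.887, a3=0.980, a4=0.492, a0=6.591; τ=−ln(0.2247)/6.591=0.227 → t=0.821; u2·a0=0.2772·6.591=1.827; a1=0.232 < 1.827 ≤ a1+a2=5.119 → R2 fires; Q=2 Z=12 E=5 G=8
Draw 7: a1=0.290, a2=2.896, a3=1.225, a4=0.328, a0=4.739; τ=−ln(0.8874)/4.739=0.025 → t=0.846; u2·a0=0.2329·4.739=1.104; a1=0.290 < 1.104 ≤ a1+a2=3.186 → R2 fires; Q=1 Z=12 E=6 G=7
Draw 8: a1=0.348, a2=1.267, a3=1.470, a4=0.164, a0=3.249; τ=−ln(0.4595)/3.249=0.239 → t=1.085; u2·a0=0.9814·3.249=3.189; a1+…+a3=3.085 < 3.189 ≤ a1+…+a4=3.249 → R4 fires; Q=0 Z=13 E=6 G=7
Draw 9: a1=0.348, a2=0.000, a3=1.470, a4=0.000, a0=1.818; τ=−ln(0.0986)/1.818=1.274 → t=2.359; u2·a0=0.9968·1.818=1.812; a1+a2=0.348 < 1.812 ≤ a1+…+a3=1.818 → R3 fires; Q=0 Z=15 E=5 G=8
Draw 10: a1=0.290, a2=0.000, a3=1.225, a4=0.000, a0=1.515; τ=−ln(0.8268)/1.515=0.126 → t=2.485; u2·a0=0.9129·1.515=1.383; a1+a2=0.290 < 1.383 ≤ a1+…+a3=1.515 → R3 fires; Q=0 Z=17 E=4 G=9
Draw 11: a1=0.232, a2=0.000, a3=0.980, a4=0.000, a0=1.212; τ=−ln(0.0898)/1.212=1.989 → t=4.474; u2·a0=0.9297·1.212=1.127; a1+a2=0.232 < 1.127 ≤ a1+…+a3=1.212 → R3 fires; Q=0 Z=19 E=3 G=10
Draw 12: a1=0.174, a2=0.000, a3=0.735, a4=0.000, a0=0.909; τ=−ln(0.1144)/0.909=2.385 → t=6.859; u2·a0=0.7760·0.909=0.705; a1+a2=0.174 < 0.705 ≤ a1+…+a3=0.909 → R3 fires; Q=0 Z=21 E=2 G=11
Draw 13: a1=0.116, a2=0.000, a3=0.490, a4=0.000, a0=0.606; τ=−ln(0.9106)/0.606=0.155 → t=7.013 > T=6.96: stop.
At T=6.96: Q=0 Z=21 E=2 G=11; the largest is Z.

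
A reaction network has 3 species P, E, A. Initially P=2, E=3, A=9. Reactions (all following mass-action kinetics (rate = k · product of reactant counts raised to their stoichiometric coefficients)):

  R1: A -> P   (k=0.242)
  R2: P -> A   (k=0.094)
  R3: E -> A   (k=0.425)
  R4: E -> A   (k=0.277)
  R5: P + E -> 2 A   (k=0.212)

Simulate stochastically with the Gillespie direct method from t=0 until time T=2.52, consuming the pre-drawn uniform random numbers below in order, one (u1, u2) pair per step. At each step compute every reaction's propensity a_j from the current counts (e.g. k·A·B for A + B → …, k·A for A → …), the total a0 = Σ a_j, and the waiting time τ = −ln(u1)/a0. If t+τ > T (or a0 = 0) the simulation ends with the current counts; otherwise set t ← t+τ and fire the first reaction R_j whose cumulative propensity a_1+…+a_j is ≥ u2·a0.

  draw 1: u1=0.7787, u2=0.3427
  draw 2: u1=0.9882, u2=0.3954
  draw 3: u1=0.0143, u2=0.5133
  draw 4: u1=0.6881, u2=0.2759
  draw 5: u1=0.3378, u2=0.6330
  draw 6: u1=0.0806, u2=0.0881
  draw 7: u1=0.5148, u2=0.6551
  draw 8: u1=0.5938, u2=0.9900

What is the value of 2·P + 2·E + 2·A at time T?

Check how each reaction changes W = 2·P + 2·E + 2·A (weight of products minus weight of reactants):
R1: A -> P: (2·1) − (2·1) = 2 − 2 = 0
R2: P -> A: (2·1) − (2·1) = 2 − 2 = 0
R3: E -> A: (2·1) − (2·1) = 2 − 2 = 0
R4: E -> A: (2·1) − (2·1) = 2 − 2 = 0
R5: P + E -> 2 A: (2·2) − (2·1 + 2·1) = 4 − 4 = 0
Every reaction leaves W unchanged, so W is conserved and no simulation is needed: W(T) = W(0) = 2·2 + 2·3 + 2·9 = 28

Value at T = 28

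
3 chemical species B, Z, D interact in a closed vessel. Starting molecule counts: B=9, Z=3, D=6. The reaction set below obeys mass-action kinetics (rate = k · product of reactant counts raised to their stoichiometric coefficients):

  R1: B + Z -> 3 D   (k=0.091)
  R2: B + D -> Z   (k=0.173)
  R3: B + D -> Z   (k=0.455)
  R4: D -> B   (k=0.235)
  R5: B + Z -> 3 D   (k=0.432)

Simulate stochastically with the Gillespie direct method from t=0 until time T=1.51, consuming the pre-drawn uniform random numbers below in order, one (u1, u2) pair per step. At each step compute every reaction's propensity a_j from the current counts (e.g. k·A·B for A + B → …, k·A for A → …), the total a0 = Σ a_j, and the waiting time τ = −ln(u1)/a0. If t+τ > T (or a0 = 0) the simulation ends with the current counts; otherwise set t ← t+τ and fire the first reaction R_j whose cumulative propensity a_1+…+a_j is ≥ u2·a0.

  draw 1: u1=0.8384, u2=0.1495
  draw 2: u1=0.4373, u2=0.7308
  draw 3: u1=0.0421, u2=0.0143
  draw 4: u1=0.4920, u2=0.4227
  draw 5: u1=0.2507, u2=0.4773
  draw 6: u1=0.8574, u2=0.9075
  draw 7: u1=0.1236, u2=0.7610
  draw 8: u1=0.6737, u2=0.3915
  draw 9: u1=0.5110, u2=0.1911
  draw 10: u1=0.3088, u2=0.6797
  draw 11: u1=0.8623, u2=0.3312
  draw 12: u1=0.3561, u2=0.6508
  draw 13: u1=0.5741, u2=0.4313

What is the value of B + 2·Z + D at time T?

Check how each reaction changes W = B + 2·Z + D (weight of products minus weight of reactants):
R1: B + Z -> 3 D: (1·3) − (1·1 + 2·1) = 3 − 3 = 0
R2: B + D -> Z: (2·1) − (1·1 + 1·1) = 2 − 2 = 0
R3: B + D -> Z: (2·1) − (1·1 + 1·1) = 2 − 2 = 0
R4: D -> B: (1·1) − (1·1) = 1 − 1 = 0
R5: B + Z -> 3 D: (1·3) − (1·1 + 2·1) = 3 − 3 = 0
Every reaction leaves W unchanged, so W is conserved and no simulation is needed: W(T) = W(0) = 9 + 2·3 + 6 = 21

Value at T = 21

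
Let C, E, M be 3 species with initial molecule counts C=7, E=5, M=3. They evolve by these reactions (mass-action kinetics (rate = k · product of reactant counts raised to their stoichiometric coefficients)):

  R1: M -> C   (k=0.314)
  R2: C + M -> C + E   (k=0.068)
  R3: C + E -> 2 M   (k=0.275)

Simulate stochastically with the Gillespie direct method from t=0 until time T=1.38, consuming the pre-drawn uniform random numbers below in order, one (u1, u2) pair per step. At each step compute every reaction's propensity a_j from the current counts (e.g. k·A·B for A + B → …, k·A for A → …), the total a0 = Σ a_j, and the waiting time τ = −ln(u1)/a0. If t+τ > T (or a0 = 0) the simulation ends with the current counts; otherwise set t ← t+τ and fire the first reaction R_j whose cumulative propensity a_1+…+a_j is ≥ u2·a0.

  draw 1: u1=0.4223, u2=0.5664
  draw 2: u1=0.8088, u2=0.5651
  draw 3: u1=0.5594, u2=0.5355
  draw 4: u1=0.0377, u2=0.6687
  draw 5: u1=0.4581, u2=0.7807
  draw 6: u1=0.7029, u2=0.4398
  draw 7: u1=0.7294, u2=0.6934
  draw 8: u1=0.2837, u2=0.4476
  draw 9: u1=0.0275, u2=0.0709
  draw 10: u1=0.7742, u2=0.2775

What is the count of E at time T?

E at T = 4

t=0.000: C=7 E=5 M=3
Draw 1: a1=0.942, a2=1.428, a3=9.625, a0=11.995; τ=−ln(0.4223)/11.995=0.072 → t=0.072; u2·a0=0.5664·11.995=6.794; a1+a2=2.370 < 6.794 ≤ a1+…+a3=11.995 → R3 fires; C=6 E=4 M=5
Draw 2: a1=1.570, a2=2.040, a3=6.600, a0=10.210; τ=−ln(0.8088)/10.210=0.021 → t=0.093; u2·a0=0.5651·10.210=5.770; a1+a2=3.610 < 5.770 ≤ a1+…+a3=10.210 → R3 fires; C=5 E=3 M=7
Draw 3: a1=2.198, a2=2.380, a3=4.125, a0=8.703; τ=−ln(0.5594)/8.703=0.067 → t=0.159; u2·a0=0.5355·8.703=4.660; a1+a2=4.578 < 4.660 ≤ a1+…+a3=8.703 → R3 fires; C=4 E=2 M=9
Draw 4: a1=2.826, a2=2.448, a3=2.200, a0=7.474; τ=−ln(0.0377)/7.474=0.439 → t=0.598; u2·a0=0.6687·7.474=4.998; a1=2.826 < 4.998 ≤ a1+a2=5.274 → R2 fires; C=4 E=3 M=8
Draw 5: a1=2.512, a2=2.176, a3=3.300, a0=7.988; τ=−ln(0.4581)/7.988=0.098 → t=0.696; u2·a0=0.7807·7.988=6.236; a1+a2=4.688 < 6.236 ≤ a1+…+a3=7.988 → R3 fires; C=3 E=2 M=10
Draw 6: a1=3.140, a2=2.040, a3=1.650, a0=6.830; τ=−ln(0.7029)/6.830=0.052 → t=0.747; u2·a0=0.4398·6.830=3.004 ≤ a1=3.140 → R1 fires; C=4 E=2 M=9
Draw 7: a1=2.826, a2=2.448, a3=2.200, a0=7.474; τ=−ln(0.7294)/7.474=0.042 → t=0.790; u2·a0=0.6934·7.474=5.182; a1=2.826 < 5.182 ≤ a1+a2=5.274 → R2 fires; C=4 E=3 M=8
Draw 8: a1=2.512, a2=2.176, a3=3.300, a0=7.988; τ=−ln(0.2837)/7.988=0.158 → t=0.947; u2·a0=0.4476·7.988=3.575; a1=2.512 < 3.575 ≤ a1+a2=4.688 → R2 fires; C=4 E=4 M=7
Draw 9: a1=2.198, a2=1.904, a3=4.400, a0=8.502; τ=−ln(0.0275)/8.502=0.423 → t=1.370; u2·a0=0.0709·8.502=0.603 ≤ a1=2.198 → R1 fires; C=5 E=4 M=6
Draw 10: a1=1.884, a2=2.040, a3=5.500, a0=9.424; τ=−ln(0.7742)/9.424=0.027 → t=1.397 > T=1.38: stop.
Read off E at T=1.38: 4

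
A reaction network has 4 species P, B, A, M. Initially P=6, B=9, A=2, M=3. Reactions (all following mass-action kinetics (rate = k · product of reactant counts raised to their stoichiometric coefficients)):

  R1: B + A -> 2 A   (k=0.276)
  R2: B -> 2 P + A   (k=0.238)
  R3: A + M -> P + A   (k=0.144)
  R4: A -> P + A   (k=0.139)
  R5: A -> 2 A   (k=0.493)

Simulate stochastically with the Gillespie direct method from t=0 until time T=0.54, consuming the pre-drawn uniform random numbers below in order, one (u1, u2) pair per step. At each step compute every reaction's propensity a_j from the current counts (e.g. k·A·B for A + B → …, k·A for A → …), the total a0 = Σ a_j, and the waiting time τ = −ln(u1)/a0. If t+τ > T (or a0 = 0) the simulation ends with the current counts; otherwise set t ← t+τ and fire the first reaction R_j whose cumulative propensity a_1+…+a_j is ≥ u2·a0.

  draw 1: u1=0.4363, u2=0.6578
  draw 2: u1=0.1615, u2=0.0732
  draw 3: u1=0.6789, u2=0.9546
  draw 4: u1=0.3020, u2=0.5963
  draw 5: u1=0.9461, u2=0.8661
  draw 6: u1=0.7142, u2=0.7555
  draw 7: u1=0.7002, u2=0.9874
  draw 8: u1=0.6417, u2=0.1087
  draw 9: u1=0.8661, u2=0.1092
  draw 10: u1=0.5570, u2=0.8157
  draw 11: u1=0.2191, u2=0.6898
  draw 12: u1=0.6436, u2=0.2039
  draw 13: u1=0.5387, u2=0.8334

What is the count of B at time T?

t=0.000: P=6 B=9 A=2 M=3
Draw 1: a1=4.968, a2=2.142, a3=0.864, a4=0.278, a5=0.986, a0=9.238; τ=−ln(0.4363)/9.238=0.090 → t=0.090; u2·a0=0.6578·9.238=6.077; a1=4.968 < 6.077 ≤ a1+a2=7.110 → R2 fires; P=8 B=8 A=3 M=3
Draw 2: a1=6.624, a2=1.904, a3=1.296, a4=0.417, a5=1.479, a0=11.720; τ=−ln(0.1615)/11.720=0.156 → t=0.245; u2·a0=0.0732·11.720=0.858 ≤ a1=6.624 → R1 fires; P=8 B=7 A=4 M=3
Draw 3: a1=7.728, a2=1.666, a3=1.728, a4=0.556, a5=1.972, a0=13.650; τ=−ln(0.6789)/13.650=0.028 → t=0.274; u2·a0=0.9546·13.650=13.030; a1+…+a4=11.678 < 13.030 ≤ a1+…+a5=13.650 → R5 fires; P=8 B=7 A=5 M=3
Draw 4: a1=9.660, a2=1.666, a3=2.160, a4=0.695, a5=2.465, a0=16.646; τ=−ln(0.3020)/16.646=0.072 → t=0.346; u2·a0=0.5963·16.646=9.926; a1=9.660 < 9.926 ≤ a1+a2=11.326 → R2 fires; P=10 B=6 A=6 M=3
Draw 5: a1=9.936, a2=1.428, a3=2.592, a4=0.834, a5=2.958, a0=17.748; τ=−ln(0.9461)/17.748=0.003 → t=0.349; u2·a0=0.8661·17.748=15.372; a1+…+a4=14.790 < 15.372 ≤ a1+…+a5=17.748 → R5 fires; P=10 B=6 A=7 M=3
Draw 6: a1=11.592, a2=1.428, a3=3.024, a4=0.973, a5=3.451, a0=20.468; τ=−ln(0.7142)/20.468=0.016 → t=0.365; u2·a0=0.7555·20.468=15.464; a1+a2=13.020 < 15.464 ≤ a1+…+a3=16.044 → R3 fires; P=11 B=6 A=7 M=2
Draw 7: a1=11.592, a2=1.428, a3=2.016, a4=0.973, a5=3.451, a0=19.460; τ=−ln(0.7002)/19.460=0.018 → t=0.384; u2·a0=0.9874·19.460=19.215; a1+…+a4=16.009 < 19.215 ≤ a1+…+a5=19.460 → R5 fires; P=11 B=6 A=8 M=2
Draw 8: a1=13.248, a2=1.428, a3=2.304, a4=1.112, a5=3.944, a0=22.036; τ=−ln(0.6417)/22.036=0.020 → t=0.404; u2·a0=0.1087·22.036=2.395 ≤ a1=13.248 → R1 fires; P=11 B=5 A=9 M=2
Draw 9: a1=12.420, a2=1.190, a3=2.592, a4=1.251, a5=4.437, a0=21.890; τ=−ln(0.8661)/21.890=0.007 → t=0.410; u2·a0=0.1092·21.890=2.390 ≤ a1=12.420 → R1 fires; P=11 B=4 A=10 M=2
Draw 10: a1=11.040, a2=0.952, a3=2.880, a4=1.390, a5=4.930, a0=21.192; τ=−ln(0.5570)/21.192=0.028 → t=0.438; u2·a0=0.8157·21.192=17.286; a1+…+a4=16.262 < 17.286 ≤ a1+…+a5=21.192 → R5 fires; P=11 B=4 A=11 M=2
Draw 11: a1=12.144, a2=0.952, a3=3.168, a4=1.529, a5=5.423, a0=23.216; τ=−ln(0.2191)/23.216=0.065 → t=0.503; u2·a0=0.6898·23.216=16.014; a1+a2=13.096 < 16.014 ≤ a1+…+a3=16.264 → R3 fires; P=12 B=4 A=11 M=1
Draw 12: a1=12.144, a2=0.952, a3=1.584, a4=1.529, a5=5.423, a0=21.632; τ=−ln(0.6436)/21.632=0.020 → t=0.524; u2·a0=0.2039·21.632=4.411 ≤ a1=12.144 → R1 fires; P=12 B=3 A=12 M=1
Draw 13: a1=9.936, a2=0.714, a3=1.728, a4=1.668, a5=5.916, a0=19.962; τ=−ln(0.5387)/19.962=0.031 → t=0.555 > T=0.54: stop.
Read off B at T=0.54: 3

B at T = 3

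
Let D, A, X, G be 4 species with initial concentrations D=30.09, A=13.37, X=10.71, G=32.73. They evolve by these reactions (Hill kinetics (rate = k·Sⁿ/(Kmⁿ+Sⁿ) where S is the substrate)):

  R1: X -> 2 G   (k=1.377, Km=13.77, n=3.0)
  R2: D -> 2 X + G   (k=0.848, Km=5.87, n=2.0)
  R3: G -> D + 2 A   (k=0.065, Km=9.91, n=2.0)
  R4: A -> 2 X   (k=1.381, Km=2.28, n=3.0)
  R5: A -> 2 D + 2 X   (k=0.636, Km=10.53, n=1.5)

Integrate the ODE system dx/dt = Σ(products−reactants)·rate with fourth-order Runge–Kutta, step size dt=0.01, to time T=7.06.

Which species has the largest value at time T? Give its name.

RK4 with dt=0.01: 706 steps to T=7.06. Trajectory (selected grid times):
t=0.00: D=30.09 A=13.37 X=10.71 G=32.73
t=0.78: D=30.07 A=12.11 X=14.23 G=34.24
t=1.57: D=30.00 A=10.85 X=17.57 G=36.15
t=2.35: D=29.90 A=9.64 X=20.68 G=38.30
t=3.14: D=29.75 A=8.44 X=23.68 G=40.65
t=3.92: D=29.55 A=7.29 X=26.52 G=43.08
t=4.71: D=29.29 A=6.17 X=29.28 G=45.62
t=5.49: D=28.98 A=5.12 X=31.87 G=48.18
t=6.28: D=28.62 A=4.13 X=34.31 G=50.80
t=7.06: D=28.20 A=3.28 X=36.47 G=53.41
At T=7.06: D=28.20 A=3.28 X=36.47 G=53.41; the largest is G.

Dominant species at T: G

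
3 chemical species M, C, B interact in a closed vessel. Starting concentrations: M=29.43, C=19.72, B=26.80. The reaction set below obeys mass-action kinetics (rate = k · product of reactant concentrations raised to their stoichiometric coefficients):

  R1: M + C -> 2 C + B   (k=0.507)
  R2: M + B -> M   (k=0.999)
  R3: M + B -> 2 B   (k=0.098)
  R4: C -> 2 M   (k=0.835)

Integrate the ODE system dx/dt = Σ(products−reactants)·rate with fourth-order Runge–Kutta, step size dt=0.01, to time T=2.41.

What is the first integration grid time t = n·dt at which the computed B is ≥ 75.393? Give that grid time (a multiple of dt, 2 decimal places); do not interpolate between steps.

Threshold first reached at t = 1.99

RK4 with dt=0.01: 241 steps to T=2.41. Trajectory (selected grid times):
t=0.00: M=29.43 C=19.72 B=26.80
t=0.27: M=3.08 C=50.60 B=22.92
t=0.54: M=3.03 C=61.20 B=27.52
t=0.80: M=3.03 C=73.44 B=32.94
t=1.07: M=3.03 C=88.77 B=39.77
t=1.34: M=3.03 C=107.29 B=48.04
t=1.61: M=3.03 C=129.68 B=58.06
t=1.87: M=3.03 C=155.65 B=69.68
t=1.98: M=3.03 C=168.14 B=75.27
t=1.99: M=3.03 C=169.33 B=75.80
t=2.14: M=3.03 C=188.13 B=84.22
t=2.41: M=3.03 C=227.39 B=101.79
B(1.98)=75.273 < 75.393 but B(1.99)=75.803 ≥ 75.393, so the first grid time is t=1.99.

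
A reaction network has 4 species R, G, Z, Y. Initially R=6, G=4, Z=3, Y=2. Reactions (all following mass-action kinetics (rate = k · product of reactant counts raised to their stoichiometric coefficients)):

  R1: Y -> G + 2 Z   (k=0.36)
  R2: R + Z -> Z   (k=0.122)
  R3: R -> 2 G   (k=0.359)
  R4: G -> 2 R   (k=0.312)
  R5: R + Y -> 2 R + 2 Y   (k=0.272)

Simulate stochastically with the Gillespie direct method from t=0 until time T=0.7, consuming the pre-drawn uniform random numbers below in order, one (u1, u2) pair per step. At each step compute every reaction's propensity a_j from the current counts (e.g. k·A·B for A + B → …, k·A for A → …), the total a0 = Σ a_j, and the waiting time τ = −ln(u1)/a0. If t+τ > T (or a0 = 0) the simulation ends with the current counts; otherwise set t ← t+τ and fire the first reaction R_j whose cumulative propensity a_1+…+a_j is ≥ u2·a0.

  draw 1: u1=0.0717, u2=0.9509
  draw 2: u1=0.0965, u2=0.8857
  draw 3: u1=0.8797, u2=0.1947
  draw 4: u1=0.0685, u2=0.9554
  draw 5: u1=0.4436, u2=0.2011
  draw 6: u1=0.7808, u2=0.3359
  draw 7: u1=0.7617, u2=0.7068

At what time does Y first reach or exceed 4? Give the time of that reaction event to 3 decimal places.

t=0.000: R=6 G=4 Z=3 Y=2
Draw 1: a1=0.720, a2=2.196, a3=2.154, a4=1.248, a5=3.264, a0=9.582; τ=−ln(0.0717)/9.582=0.275 → t=0.275; u2·a0=0.9509·9.582=9.112; a1+…+a4=6.318 < 9.112 ≤ a1+…+a5=9.582 → R5 fires; R=7 G=4 Z=3 Y=3
Draw 2: a1=1.080, a2=2.562, a3=2.513, a4=1.248, a5=5.712, a0=13.115; τ=−ln(0.0965)/13.115=0.178 → t=0.453; u2·a0=0.8857·13.115=11.616; a1+…+a4=7.403 < 11.616 ≤ a1+…+a5=13.115 → R5 fires; R=8 G=4 Z=3 Y=4
Draw 3: a1=1.440, a2=2.928, a3=2.872, a4=1.248, a5=8.704, a0=17.192; τ=−ln(0.8797)/17.192=0.007 → t=0.461; u2·a0=0.1947·17.192=3.347; a1=1.440 < 3.347 ≤ a1+a2=4.368 → R2 fires; R=7 G=4 Z=3 Y=4
Draw 4: a1=1.440, a2=2.562, a3=2.513, a4=1.248, a5=7.616, a0=15.379; τ=−ln(0.0685)/15.379=0.174 → t=0.635; u2·a0=0.9554·15.379=14.693; a1+…+a4=7.763 < 14.693 ≤ a1+…+a5=15.379 → R5 fires; R=8 G=4 Z=3 Y=5
Draw 5: a1=1.800, a2=2.928, a3=2.872, a4=1.248, a5=10.880, a0=19.728; τ=−ln(0.4436)/19.728=0.041 → t=0.676; u2·a0=0.2011·19.728=3.967; a1=1.800 < 3.967 ≤ a1+a2=4.728 → R2 fires; R=7 G=4 Z=3 Y=5
Draw 6: a1=1.800, a2=2.562, a3=2.513, a4=1.248, a5=9.520, a0=17.643; τ=−ln(0.7808)/17.643=0.014 → t=0.690; u2·a0=0.3359·17.643=5.926; a1+a2=4.362 < 5.926 ≤ a1+…+a3=6.875 → R3 fires; R=6 G=6 Z=3 Y=5
Draw 7: a1=1.800, a2=2.196, a3=2.154, a4=1.872, a5=8.160, a0=16.182; τ=−ln(0.7617)/16.182=0.017 → t=0.707 > T=0.7: stop.
Y first becomes ≥ 4 when it reaches 4 at the event at t=0.453.

Threshold first reached at t = 0.453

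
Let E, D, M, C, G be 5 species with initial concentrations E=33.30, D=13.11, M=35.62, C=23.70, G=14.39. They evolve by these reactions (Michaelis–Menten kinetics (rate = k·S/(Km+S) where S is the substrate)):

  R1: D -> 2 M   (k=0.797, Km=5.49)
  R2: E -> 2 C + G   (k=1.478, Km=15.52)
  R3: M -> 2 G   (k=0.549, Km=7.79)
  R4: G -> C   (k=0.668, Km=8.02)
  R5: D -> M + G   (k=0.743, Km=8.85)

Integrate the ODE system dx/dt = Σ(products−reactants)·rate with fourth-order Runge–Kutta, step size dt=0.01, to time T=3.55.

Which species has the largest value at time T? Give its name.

Dominant species at T: M

RK4 with dt=0.01: 355 steps to T=3.55. Trajectory (selected grid times):
t=0.00: E=33.30 D=13.11 M=35.62 C=23.70 G=14.39
t=0.39: E=32.91 D=12.72 M=36.05 C=24.65 G=15.14
t=0.79: E=32.51 D=12.32 M=36.49 C=25.63 G=15.90
t=1.18: E=32.12 D=11.94 M=36.91 C=26.58 G=16.63
t=1.58: E=31.72 D=11.56 M=37.33 C=27.56 G=17.38
t=1.97: E=31.33 D=11.18 M=37.74 C=28.51 G=18.11
t=2.37: E=30.94 D=10.81 M=38.14 C=29.49 G=18.84
t=2.76: E=30.56 D=10.44 M=38.53 C=30.44 G=19.56
t=3.16: E=30.16 D=10.08 M=38.92 C=31.41 G=20.28
t=3.55: E=29.78 D=9.72 M=39.30 C=32.36 G=20.99
At T=3.55: E=29.78 D=9.72 M=39.30 C=32.36 G=20.99; the largest is M.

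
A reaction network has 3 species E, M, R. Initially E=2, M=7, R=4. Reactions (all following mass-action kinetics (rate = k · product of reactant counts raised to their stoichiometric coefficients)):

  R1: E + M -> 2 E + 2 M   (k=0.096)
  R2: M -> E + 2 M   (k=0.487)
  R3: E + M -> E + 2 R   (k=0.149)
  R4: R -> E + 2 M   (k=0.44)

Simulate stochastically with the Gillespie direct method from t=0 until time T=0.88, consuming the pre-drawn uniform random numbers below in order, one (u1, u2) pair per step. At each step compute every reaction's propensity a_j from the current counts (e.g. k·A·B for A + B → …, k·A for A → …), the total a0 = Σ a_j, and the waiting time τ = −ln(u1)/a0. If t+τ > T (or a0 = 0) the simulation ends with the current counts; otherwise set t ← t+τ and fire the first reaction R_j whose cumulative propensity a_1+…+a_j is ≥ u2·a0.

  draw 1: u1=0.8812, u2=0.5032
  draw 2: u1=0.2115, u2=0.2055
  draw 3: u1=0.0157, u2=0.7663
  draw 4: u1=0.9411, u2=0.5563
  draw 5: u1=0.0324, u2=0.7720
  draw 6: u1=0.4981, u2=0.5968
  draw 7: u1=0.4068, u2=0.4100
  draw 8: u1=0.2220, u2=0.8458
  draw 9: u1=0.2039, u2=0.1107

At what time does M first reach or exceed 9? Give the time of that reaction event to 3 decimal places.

t=0.000: E=2 M=7 R=4
Draw 1: a1=1.344, a2=3.409, a3=2.086, a4=1.760, a0=8.599; τ=−ln(0.8812)/8.599=0.015 → t=0.015; u2·a0=0.5032·8.599=4.327; a1=1.344 < 4.327 ≤ a1+a2=4.753 → R2 fires; E=3 M=8 R=4
Draw 2: a1=2.304, a2=3.896, a3=3.576, a4=1.760, a0=11.536; τ=−ln(0.2115)/11.536=0.135 → t=0.149; u2·a0=0.2055·11.536=2.371; a1=2.304 < 2.371 ≤ a1+a2=6.200 → R2 fires; E=4 M=9 R=4
Draw 3: a1=3.456, a2=4.383, a3=5.364, a4=1.760, a0=14.963; τ=−ln(0.0157)/14.963=0.278 → t=0.427; u2·a0=0.7663·14.963=11.466; a1+a2=7.839 < 11.466 ≤ a1+…+a3=13.203 → R3 fires; E=4 M=8 R=6
Draw 4: a1=3.072, a2=3.896, a3=4.768, a4=2.640, a0=14.376; τ=−ln(0.9411)/14.376=0.004 → t=0.431; u2·a0=0.5563·14.376=7.997; a1+a2=6.968 < 7.997 ≤ a1+…+a3=11.736 → R3 fires; E=4 M=7 R=8
Draw 5: a1=2.688, a2=3.409, a3=4.172, a4=3.520, a0=13.789; τ=−ln(0.0324)/13.789=0.249 → t=0.680; u2·a0=0.7720·13.789=10.645; a1+…+a3=10.269 < 10.645 ≤ a1+…+a4=13.789 → R4 fires; E=5 M=9 R=7
Draw 6: a1=4.320, a2=4.383, a3=6.705, a4=3.080, a0=18.488; τ=−ln(0.4981)/18.488=0.038 → t=0.718; u2·a0=0.5968·18.488=11.034; a1+a2=8.703 < 11.034 ≤ a1+…+a3=15.408 → R3 fires; E=5 M=8 R=9
Draw 7: a1=3.840, a2=3.896, a3=5.960, a4=3.960, a0=17.656; τ=−ln(0.4068)/17.656=0.051 → t=0.769; u2·a0=0.4100·17.656=7.239; a1=3.840 < 7.239 ≤ a1+a2=7.736 → R2 fires; E=6 M=9 R=9
Draw 8: a1=5.184, a2=4.383, a3=8.046, a4=3.960, a0=21.573; τ=−ln(0.2220)/21.573=0.070 → t=0.838; u2·a0=0.8458·21.573=18.246; a1+…+a3=17.613 < 18.246 ≤ a1+…+a4=21.573 → R4 fires; E=7 M=11 R=8
Draw 9: a1=7.392, a2=5.357, a3=11.473, a4=3.520, a0=27.742; τ=−ln(0.2039)/27.742=0.057 → t=0.896 > T=0.88: stop.
M first becomes ≥ 9 when it reaches 9 at the event at t=0.149.

Threshold first reached at t = 0.149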